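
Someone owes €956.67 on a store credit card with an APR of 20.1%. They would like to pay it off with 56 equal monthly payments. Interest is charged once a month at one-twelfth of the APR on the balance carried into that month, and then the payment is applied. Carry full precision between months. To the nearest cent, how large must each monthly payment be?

Monthly rate r = 20.1%/12 = 1.675% = 0.01675.
Level-payment amortization: P = B₀·r / (1 − (1+r)^(−n)) = 956.67·0.01675 / (1 − 1.01675^(−56)).
Denominator 1 − (1+r)^(−56) = 0.605537376.
P = 16.0242 / 0.605537376 ≈ 26.46.

€26.46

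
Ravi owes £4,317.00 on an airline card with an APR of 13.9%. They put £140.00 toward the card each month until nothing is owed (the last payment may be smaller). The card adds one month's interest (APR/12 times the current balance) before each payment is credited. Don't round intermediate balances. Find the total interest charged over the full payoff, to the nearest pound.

Monthly rate r = 13.9%/12 = 1.15833% = 0.0115833.
Payoff takes n = ⌈−ln(1 − rB₀/P)/ln(1+r)⌉ = ⌈38.369⌉ = 39 payments; the last is £51.90.
Total paid = 38·£140.00 + £51.90 = £5,371.90.
Total interest = total paid − principal = £5,371.90 − £4,317.00 = £1,054.90.

£1,055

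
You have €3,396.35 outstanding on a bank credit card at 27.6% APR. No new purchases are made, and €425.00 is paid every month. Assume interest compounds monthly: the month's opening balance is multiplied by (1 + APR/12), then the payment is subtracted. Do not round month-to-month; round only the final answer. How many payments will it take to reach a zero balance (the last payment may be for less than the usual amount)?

Monthly rate r = 27.6%/12 = 2.3% = 0.023.
Recurrence: B ← B·(1+r) − €425.00.
Month 1: interest €78.12; balance after payment €3,049.47.
Month 2: interest €70.14; balance after payment €2,694.60.
Closed form: n = −ln(1 − rB₀/P)/ln(1+r) = −ln(0.8162)/ln(1.023) ≈ 8.932, so the balance reaches zero during payment 9.

9 payments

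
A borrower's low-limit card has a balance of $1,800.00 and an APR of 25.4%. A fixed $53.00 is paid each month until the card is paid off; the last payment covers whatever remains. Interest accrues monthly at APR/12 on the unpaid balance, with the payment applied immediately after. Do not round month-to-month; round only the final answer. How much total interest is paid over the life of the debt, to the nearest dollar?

Monthly rate r = 25.4%/12 = 2.11667% = 0.0211667.
Payoff takes n = ⌈−ln(1 − rB₀/P)/ln(1+r)⌉ = ⌈60.582⌉ = 61 payments; the last is $30.97.
Total paid = 60·$53.00 + $30.97 = $3,210.97.
Total interest = total paid − principal = $3,210.97 − $1,800.00 = $1,410.97.

$1,411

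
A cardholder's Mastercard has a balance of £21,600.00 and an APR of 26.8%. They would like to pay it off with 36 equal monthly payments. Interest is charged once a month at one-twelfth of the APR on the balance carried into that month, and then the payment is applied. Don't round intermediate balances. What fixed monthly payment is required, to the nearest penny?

Monthly rate r = 26.8%/12 = 2.23333% = 0.0223333.
Level-payment amortization: P = B₀·r / (1 − (1+r)^(−n)) = 21600.00·0.0223333 / (1 − 1.02233^(−36)).
Denominator 1 − (1+r)^(−36) = 0.548488065.
P = 482.4 / 0.548488065 ≈ 879.51.

£879.51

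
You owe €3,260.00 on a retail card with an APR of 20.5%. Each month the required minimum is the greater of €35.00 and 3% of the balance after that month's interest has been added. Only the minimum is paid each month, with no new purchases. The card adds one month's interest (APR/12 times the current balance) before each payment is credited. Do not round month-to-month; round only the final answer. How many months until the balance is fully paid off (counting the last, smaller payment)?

126 months

Monthly rate r = 20.5%/12 = 1.70833% = 0.0170833.
While 3% of the post-interest balance exceeds €35.00, each month B ← (B·(1+r))·(1 − 0.03), i.e. B shrinks by the factor (1+r)·0.97 = 0.98657.
This holds for months 1–78. Entering month 79 the balance is €1,135.59; 3% of the post-interest balance is now below €35.00, so the flat €35.00 minimum applies from here.
From month 79 a fixed €35.00 at rate r clears €1,135.59 in 48 more payments. Total: 78 + 48 = 126 months.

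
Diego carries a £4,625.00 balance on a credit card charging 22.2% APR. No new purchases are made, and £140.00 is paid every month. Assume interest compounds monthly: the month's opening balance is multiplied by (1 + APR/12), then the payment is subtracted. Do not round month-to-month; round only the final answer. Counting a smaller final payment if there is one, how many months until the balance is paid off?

52 payments

Monthly rate r = 22.2%/12 = 1.85% = 0.0185.
Recurrence: B ← B·(1+r) − £140.00.
Month 1: interest £85.56; balance after payment £4,570.56.
Month 2: interest £84.56; balance after payment £4,515.12.
Closed form: n = −ln(1 − rB₀/P)/ln(1+r) = −ln(0.38884)/ln(1.0185) ≈ 51.530, so the balance reaches zero during payment 52.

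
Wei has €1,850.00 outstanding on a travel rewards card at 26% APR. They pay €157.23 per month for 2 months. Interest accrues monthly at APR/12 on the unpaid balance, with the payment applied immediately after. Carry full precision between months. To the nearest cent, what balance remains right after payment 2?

Monthly rate r = 26%/12 = 2.16667% = 0.0216667.
Each month: B ← B·(1+r) − €157.23.
Month 1: interest €40.08; balance after payment €1,732.85.
Month 2: interest €37.55; balance after payment €1,613.17.

€1,613.17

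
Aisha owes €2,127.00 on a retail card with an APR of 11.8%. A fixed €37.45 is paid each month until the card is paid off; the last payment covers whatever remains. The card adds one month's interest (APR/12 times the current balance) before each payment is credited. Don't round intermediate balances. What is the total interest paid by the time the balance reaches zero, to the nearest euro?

Monthly rate r = 11.8%/12 = 0.983333% = 0.00983333.
Payoff takes n = ⌈−ln(1 − rB₀/P)/ln(1+r)⌉ = ⌈83.550⌉ = 84 payments; the last is €20.63.
Total paid = 83·€37.45 + €20.63 = €3,128.98.
Total interest = total paid − principal = €3,128.98 − €2,127.00 = €1,001.98.

€1,002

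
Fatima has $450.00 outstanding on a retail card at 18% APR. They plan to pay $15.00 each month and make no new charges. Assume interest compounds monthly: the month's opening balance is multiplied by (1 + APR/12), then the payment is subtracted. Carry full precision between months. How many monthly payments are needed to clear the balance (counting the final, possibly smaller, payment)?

Monthly rate r = 18%/12 = 1.5% = 0.015.
Recurrence: B ← B·(1+r) − $15.00.
Month 1: interest $6.75; balance after payment $441.75.
Month 2: interest $6.63; balance after payment $433.38.
Closed form: n = −ln(1 − rB₀/P)/ln(1+r) = −ln(0.55)/ln(1.015) ≈ 40.154, so the balance reaches zero during payment 41.

41 payments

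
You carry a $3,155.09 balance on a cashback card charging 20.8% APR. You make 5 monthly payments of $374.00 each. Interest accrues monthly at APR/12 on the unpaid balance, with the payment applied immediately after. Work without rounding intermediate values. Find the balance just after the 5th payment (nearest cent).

$1,502.22

Monthly rate r = 20.8%/12 = 1.73333% = 0.0173333.
Each month: B ← B·(1+r) − $374.00.
Month 1: interest $54.69; balance after payment $2,835.78.
Month 2: interest $49.15; balance after payment $2,510.93.
Month 3: interest $43.52; balance after payment $2,180.45.
Month 4: interest $37.79; balance after payment $1,844.25.
Month 5: interest $31.97; balance after payment $1,502.22.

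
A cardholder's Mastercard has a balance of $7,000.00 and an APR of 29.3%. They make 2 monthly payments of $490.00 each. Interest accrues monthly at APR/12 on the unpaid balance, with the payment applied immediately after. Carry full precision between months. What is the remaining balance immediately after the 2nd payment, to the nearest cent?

$6,354.04

Monthly rate r = 29.3%/12 = 2.44167% = 0.0244167.
Each month: B ← B·(1+r) − $490.00.
Month 1: interest $170.92; balance after payment $6,680.92.
Month 2: interest $163.13; balance after payment $6,354.04.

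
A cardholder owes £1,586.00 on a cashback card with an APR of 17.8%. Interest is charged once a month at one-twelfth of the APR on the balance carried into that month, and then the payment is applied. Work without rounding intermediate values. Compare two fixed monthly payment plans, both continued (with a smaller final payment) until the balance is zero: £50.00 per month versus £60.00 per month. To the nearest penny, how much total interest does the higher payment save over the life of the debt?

Monthly rate r = 17.8%/12 = 1.48333% = 0.0148333.
At £50.00/mo: n = ⌈−ln(1 − rB₀/P)/ln(1+r)⌉ = 44 payments (last £9.22); total interest = total paid − £1,586.00 = £573.22.
At £60.00/mo: 34 payments (last £48.28); total interest £442.28.
Interest saved = £573.22 − £442.28 = £130.94.

£130.94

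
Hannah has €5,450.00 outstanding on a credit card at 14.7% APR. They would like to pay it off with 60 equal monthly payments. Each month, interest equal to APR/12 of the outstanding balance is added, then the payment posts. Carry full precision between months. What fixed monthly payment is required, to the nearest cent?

€128.80

Monthly rate r = 14.7%/12 = 1.225% = 0.01225.
Level-payment amortization: P = B₀·r / (1 − (1+r)^(−n)) = 5450.00·0.01225 / (1 − 1.01225^(−60)).
Denominator 1 − (1+r)^(−60) = 0.518348548.
P = 66.7625 / 0.518348548 ≈ 128.80.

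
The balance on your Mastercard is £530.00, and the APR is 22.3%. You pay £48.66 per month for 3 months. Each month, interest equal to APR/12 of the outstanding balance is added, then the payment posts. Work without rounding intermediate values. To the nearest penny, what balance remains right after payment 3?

£411.39

Monthly rate r = 22.3%/12 = 1.85833% = 0.0185833.
Each month: B ← B·(1+r) − £48.66.
Month 1: interest £9.85; balance after payment £491.19.
Month 2: interest £9.13; balance after payment £451.66.
Month 3: interest £8.39; balance after payment £411.39.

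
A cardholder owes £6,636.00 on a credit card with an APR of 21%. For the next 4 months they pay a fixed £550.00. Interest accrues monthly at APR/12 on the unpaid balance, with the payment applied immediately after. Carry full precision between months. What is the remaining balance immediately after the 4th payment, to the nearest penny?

£4,854.43

Monthly rate r = 21%/12 = 1.75% = 0.0175.
Each month: B ← B·(1+r) − £550.00.
Month 1: interest £116.13; balance after payment £6,202.13.
Month 2: interest £108.54; balance after payment £5,760.67.
Month 3: interest £100.81; balance after payment £5,311.48.
Month 4: interest £92.95; balance after payment £4,854.43.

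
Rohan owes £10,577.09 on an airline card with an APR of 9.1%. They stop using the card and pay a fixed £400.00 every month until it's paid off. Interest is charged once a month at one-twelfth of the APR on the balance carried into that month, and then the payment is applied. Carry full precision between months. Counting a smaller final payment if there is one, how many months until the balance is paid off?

Monthly rate r = 9.1%/12 = 0.758333% = 0.00758333.
Recurrence: B ← B·(1+r) − £400.00.
Month 1: interest £80.21; balance after payment £10,257.30.
Month 2: interest £77.78; balance after payment £9,935.08.
Closed form: n = −ln(1 − rB₀/P)/ln(1+r) = −ln(0.79948)/ln(1.00758) ≈ 29.624, so the balance reaches zero during payment 30.

30 months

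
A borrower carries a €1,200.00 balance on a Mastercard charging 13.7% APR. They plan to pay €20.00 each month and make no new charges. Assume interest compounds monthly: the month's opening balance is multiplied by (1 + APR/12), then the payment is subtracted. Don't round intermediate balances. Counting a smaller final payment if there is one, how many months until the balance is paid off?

102 months

Monthly rate r = 13.7%/12 = 1.14167% = 0.0114167.
Recurrence: B ← B·(1+r) − €20.00.
Month 1: interest €13.70; balance after payment €1,193.70.
Month 2: interest €13.63; balance after payment €1,187.33.
Closed form: n = −ln(1 − rB₀/P)/ln(1+r) = −ln(0.315)/ln(1.01142) ≈ 101.760, so the balance reaches zero during payment 102.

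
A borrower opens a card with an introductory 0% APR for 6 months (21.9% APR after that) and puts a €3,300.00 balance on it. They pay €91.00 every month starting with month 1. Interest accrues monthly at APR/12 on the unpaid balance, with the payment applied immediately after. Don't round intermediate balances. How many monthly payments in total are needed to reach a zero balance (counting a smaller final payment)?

51 months

Promo months 1–6 at r₀ = 0%/12 = 0; months 7+ at r₁ = 21.9%/12 = 0.01825.
After month 6 (no interest yet): B = €3,300.00 − 6·€91.00 = €2,754.00.
Then at r₁ with €91.00/mo: n₂ = −ln(1 − r₁·B/P)/ln(1+r₁) ≈ 44.44 → 45 more payments.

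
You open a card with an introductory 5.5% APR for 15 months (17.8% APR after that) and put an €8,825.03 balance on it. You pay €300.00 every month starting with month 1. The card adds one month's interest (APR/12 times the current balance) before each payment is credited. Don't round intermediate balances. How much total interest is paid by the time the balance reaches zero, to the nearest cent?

Promo months 1–15 at r₀ = 5.5%/12 = 0.00458333; months 16+ at r₁ = 17.8%/12 = 0.0148333.
After month 15: iterate B ← B·(1+r₀) − €300.00 for 15 months → €4,804.33.
Then at r₁ with €300.00/mo: n₂ = −ln(1 − r₁·B/P)/ln(1+r₁) ≈ 18.42 → 19 more payments.
Total paid = 33·€300.00 + €126.36 = €10,026.36; interest = €10,026.36 − €8,825.03 = €1,201.33.

€1,201.33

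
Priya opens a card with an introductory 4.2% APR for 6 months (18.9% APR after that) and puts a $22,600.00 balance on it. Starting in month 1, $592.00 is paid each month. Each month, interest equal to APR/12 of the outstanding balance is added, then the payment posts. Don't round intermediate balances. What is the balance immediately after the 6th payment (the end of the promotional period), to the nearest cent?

$19,495.55

Promo months 1–6 at r₀ = 4.2%/12 = 0.0035; months 7+ at r₁ = 18.9%/12 = 0.01575.
After month 6: iterate B ← B·(1+r₀) − $592.00 for 6 months → $19,495.55.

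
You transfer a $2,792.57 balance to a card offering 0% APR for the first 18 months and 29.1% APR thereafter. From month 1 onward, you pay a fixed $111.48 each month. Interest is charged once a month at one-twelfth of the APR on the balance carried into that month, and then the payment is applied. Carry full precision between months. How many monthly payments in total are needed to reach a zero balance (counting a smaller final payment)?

26 payments

Promo months 1–18 at r₀ = 0%/12 = 0; months 19+ at r₁ = 29.1%/12 = 0.02425.
After month 18 (no interest yet): B = $2,792.57 − 18·$111.48 = $785.93.
Then at r₁ with $111.48/mo: n₂ = −ln(1 − r₁·B/P)/ln(1+r₁) ≈ 7.82 → 8 more payments.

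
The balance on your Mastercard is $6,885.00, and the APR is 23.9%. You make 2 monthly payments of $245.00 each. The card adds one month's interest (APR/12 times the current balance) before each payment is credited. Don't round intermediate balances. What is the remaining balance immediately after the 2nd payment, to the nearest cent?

Monthly rate r = 23.9%/12 = 1.99167% = 0.0199167.
Each month: B ← B·(1+r) − $245.00.
Month 1: interest $137.13; balance after payment $6,777.13.
Month 2: interest $134.98; balance after payment $6,667.10.

$6,667.10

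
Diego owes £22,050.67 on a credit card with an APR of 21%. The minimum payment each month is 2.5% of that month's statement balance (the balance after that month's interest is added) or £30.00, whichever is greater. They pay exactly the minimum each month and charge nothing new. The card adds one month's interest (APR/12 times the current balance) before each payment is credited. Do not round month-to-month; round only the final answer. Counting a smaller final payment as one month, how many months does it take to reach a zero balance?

435 months

Monthly rate r = 21%/12 = 1.75% = 0.0175.
While 2.5% of the post-interest balance exceeds £30.00, each month B ← (B·(1+r))·(1 − 0.025), i.e. B shrinks by the factor (1+r)·0.975 = 0.99206.
This holds for months 1–368. Entering month 369 the balance is £1,174.32; 2.5% of the post-interest balance is now below £30.00, so the flat £30.00 minimum applies from here.
From month 369 a fixed £30.00 at rate r clears £1,174.32 in 67 more payments. Total: 368 + 67 = 435 months.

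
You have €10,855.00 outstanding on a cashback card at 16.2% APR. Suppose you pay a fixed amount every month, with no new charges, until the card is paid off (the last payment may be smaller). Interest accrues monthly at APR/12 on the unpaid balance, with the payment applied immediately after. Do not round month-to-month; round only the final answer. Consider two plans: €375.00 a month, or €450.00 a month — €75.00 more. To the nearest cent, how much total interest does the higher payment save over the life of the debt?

Monthly rate r = 16.2%/12 = 1.35% = 0.0135.
At €375.00/mo: n = ⌈−ln(1 − rB₀/P)/ln(1+r)⌉ = 37 payments (last €358.81); total interest = total paid − €10,855.00 = €3,003.81.
At €450.00/mo: 30 payments (last €172.70); total interest €2,367.70.
Interest saved = €3,003.81 − €2,367.70 = €636.11.

€636.11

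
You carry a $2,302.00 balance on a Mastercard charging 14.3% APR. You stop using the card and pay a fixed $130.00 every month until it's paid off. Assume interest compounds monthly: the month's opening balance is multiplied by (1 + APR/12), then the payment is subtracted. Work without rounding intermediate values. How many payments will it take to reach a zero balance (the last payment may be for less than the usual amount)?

Monthly rate r = 14.3%/12 = 1.19167% = 0.0119167.
Recurrence: B ← B·(1+r) − $130.00.
Month 1: interest $27.43; balance after payment $2,199.43.
Month 2: interest $26.21; balance after payment $2,095.64.
Closed form: n = −ln(1 − rB₀/P)/ln(1+r) = −ln(0.78898)/ln(1.01192) ≈ 20.007, so the balance reaches zero during payment 21.

21 months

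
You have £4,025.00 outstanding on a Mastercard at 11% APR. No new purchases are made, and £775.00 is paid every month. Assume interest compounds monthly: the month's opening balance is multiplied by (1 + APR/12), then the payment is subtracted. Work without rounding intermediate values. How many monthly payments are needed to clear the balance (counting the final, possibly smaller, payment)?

Monthly rate r = 11%/12 = 0.916667% = 0.00916667.
Recurrence: B ← B·(1+r) − £775.00.
Month 1: interest £36.90; balance after payment £3,286.90.
Month 2: interest £30.13; balance after payment £2,542.03.
Month 3: interest £23.30; balance after payment £1,790.33.
Month 4: interest £16.41; balance after payment £1,031.74.
Month 5: interest £9.46; balance after payment £266.20.
Month 6: interest £2.44; balance after payment £0.00.

6 payments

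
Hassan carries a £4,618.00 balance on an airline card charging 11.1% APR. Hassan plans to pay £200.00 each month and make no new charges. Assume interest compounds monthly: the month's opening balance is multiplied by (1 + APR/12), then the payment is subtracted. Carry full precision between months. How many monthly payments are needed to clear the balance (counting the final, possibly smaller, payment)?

Monthly rate r = 11.1%/12 = 0.925% = 0.00925.
Recurrence: B ← B·(1+r) − £200.00.
Month 1: interest £42.72; balance after payment £4,460.72.
Month 2: interest £41.26; balance after payment £4,301.98.
Closed form: n = −ln(1 − rB₀/P)/ln(1+r) = −ln(0.78642)/ln(1.00925) ≈ 26.095, so the balance reaches zero during payment 27.

27 months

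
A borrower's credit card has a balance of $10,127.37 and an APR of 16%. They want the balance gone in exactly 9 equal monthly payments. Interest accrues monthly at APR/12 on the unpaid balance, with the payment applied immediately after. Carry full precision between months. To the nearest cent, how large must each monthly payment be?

$1,201.61

Monthly rate r = 16%/12 = 1.33333% = 0.0133333.
Level-payment amortization: P = B₀·r / (1 − (1+r)^(−n)) = 10127.37·0.0133333 / (1 − 1.01333^(−9)).
Denominator 1 − (1+r)^(−9) = 0.112375993.
P = 135.032 / 0.112375993 ≈ 1201.61.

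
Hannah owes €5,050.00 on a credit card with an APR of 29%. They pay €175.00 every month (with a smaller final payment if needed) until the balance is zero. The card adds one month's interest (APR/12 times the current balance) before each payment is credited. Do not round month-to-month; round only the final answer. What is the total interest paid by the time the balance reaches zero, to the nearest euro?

Monthly rate r = 29%/12 = 2.41667% = 0.0241667.
Payoff takes n = ⌈−ln(1 − rB₀/P)/ln(1+r)⌉ = ⌈50.055⌉ = 51 payments; the last is €9.76.
Total paid = 50·€175.00 + €9.76 = €8,759.76.
Total interest = total paid − principal = €8,759.76 − €5,050.00 = €3,709.76.

€3,710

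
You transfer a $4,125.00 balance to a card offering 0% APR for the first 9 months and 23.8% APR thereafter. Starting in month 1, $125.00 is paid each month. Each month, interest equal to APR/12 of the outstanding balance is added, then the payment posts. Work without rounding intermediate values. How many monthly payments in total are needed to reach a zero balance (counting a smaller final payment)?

Promo months 1–9 at r₀ = 0%/12 = 0; months 10+ at r₁ = 23.8%/12 = 0.0198333.
After month 9 (no interest yet): B = $4,125.00 − 9·$125.00 = $3,000.00.
Then at r₁ with $125.00/mo: n₂ = −ln(1 − r₁·B/P)/ln(1+r₁) ≈ 32.91 → 33 more payments.

42 payments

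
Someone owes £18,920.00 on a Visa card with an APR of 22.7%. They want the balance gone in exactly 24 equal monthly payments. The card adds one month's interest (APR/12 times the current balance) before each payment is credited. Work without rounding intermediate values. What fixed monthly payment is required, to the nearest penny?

Monthly rate r = 22.7%/12 = 1.89167% = 0.0189167.
Level-payment amortization: P = B₀·r / (1 − (1+r)^(−n)) = 18920.00·0.0189167 / (1 − 1.01892^(−24)).
Denominator 1 − (1+r)^(−24) = 0.362218361.
P = 357.903 / 0.362218361 ≈ 988.09.

£988.09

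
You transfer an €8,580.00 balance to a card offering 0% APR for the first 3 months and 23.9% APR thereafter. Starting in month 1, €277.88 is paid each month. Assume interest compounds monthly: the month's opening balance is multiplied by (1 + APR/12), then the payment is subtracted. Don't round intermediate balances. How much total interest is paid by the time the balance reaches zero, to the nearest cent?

€3,669.39

Promo months 1–3 at r₀ = 0%/12 = 0; months 4+ at r₁ = 23.9%/12 = 0.0199167.
After month 3 (no interest yet): B = €8,580.00 − 3·€277.88 = €7,746.36.
Then at r₁ with €277.88/mo: n₂ = −ln(1 − r₁·B/P)/ln(1+r₁) ≈ 41.08 → 42 more payments.
Total paid = 44·€277.88 + €22.67 = €12,249.39; interest = €12,249.39 − €8,580.00 = €3,669.39.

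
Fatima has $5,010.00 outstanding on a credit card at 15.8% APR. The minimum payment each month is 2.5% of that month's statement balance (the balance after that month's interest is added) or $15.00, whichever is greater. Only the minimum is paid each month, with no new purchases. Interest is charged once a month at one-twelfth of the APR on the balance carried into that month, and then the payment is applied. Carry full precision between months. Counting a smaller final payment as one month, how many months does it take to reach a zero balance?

Monthly rate r = 15.8%/12 = 1.31667% = 0.0131667.
While 2.5% of the post-interest balance exceeds $15.00, each month B ← (B·(1+r))·(1 − 0.025), i.e. B shrinks by the factor (1+r)·0.975 = 0.98784.
This holds for months 1–175. Entering month 176 the balance is $588.57; 2.5% of the post-interest balance is now below $15.00, so the flat $15.00 minimum applies from here.
From month 176 a fixed $15.00 at rate r clears $588.57 in 56 more payments. Total: 175 + 56 = 231 months.

231 months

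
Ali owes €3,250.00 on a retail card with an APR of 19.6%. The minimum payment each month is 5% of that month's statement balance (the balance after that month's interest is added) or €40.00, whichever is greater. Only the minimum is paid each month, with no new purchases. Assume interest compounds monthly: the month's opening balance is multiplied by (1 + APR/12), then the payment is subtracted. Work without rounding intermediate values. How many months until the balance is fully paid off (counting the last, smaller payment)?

65 months

Monthly rate r = 19.6%/12 = 1.63333% = 0.0163333.
While 5% of the post-interest balance exceeds €40.00, each month B ← (B·(1+r))·(1 − 0.05), i.e. B shrinks by the factor (1+r)·0.95 = 0.96552.
This holds for months 1–41. Entering month 42 the balance is €770.96; 5% of the post-interest balance is now below €40.00, so the flat €40.00 minimum applies from here.
From month 42 a fixed €40.00 at rate r clears €770.96 in 24 more payments. Total: 41 + 24 = 65 months.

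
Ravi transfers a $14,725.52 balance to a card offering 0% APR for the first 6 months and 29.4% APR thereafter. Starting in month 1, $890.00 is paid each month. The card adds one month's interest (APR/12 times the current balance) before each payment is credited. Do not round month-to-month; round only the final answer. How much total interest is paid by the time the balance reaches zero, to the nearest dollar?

Promo months 1–6 at r₀ = 0%/12 = 0; months 7+ at r₁ = 29.4%/12 = 0.0245.
After month 6 (no interest yet): B = $14,725.52 − 6·$890.00 = $9,385.52.
Then at r₁ with $890.00/mo: n₂ = −ln(1 − r₁·B/P)/ln(1+r₁) ≈ 12.35 → 13 more payments.
Total paid = 18·$890.00 + $312.87 = $16,332.87; interest = $16,332.87 − $14,725.52 = $1,607.35.

$1,607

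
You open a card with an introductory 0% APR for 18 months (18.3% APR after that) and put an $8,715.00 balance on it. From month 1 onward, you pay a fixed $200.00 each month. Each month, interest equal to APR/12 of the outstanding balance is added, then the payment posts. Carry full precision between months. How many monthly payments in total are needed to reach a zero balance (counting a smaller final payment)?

Promo months 1–18 at r₀ = 0%/12 = 0; months 19+ at r₁ = 18.3%/12 = 0.01525.
After month 18 (no interest yet): B = $8,715.00 − 18·$200.00 = $5,115.00.
Then at r₁ with $200.00/mo: n₂ = −ln(1 − r₁·B/P)/ln(1+r₁) ≈ 32.66 → 33 more payments.

51 payments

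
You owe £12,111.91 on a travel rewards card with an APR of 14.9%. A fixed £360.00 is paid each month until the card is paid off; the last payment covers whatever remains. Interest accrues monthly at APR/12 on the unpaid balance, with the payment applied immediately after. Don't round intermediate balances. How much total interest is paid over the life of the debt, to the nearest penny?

£3,666.67

Monthly rate r = 14.9%/12 = 1.24167% = 0.0124167.
Payoff takes n = ⌈−ln(1 − rB₀/P)/ln(1+r)⌉ = ⌈43.829⌉ = 44 payments; the last is £298.58.
Total paid = 43·£360.00 + £298.58 = £15,778.58.
Total interest = total paid − principal = £15,778.58 − £12,111.91 = £3,666.67.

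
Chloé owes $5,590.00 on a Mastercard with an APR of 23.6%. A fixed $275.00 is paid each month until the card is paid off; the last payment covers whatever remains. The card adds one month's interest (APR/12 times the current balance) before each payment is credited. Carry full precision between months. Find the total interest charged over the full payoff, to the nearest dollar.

$1,618

Monthly rate r = 23.6%/12 = 1.96667% = 0.0196667.
Payoff takes n = ⌈−ln(1 − rB₀/P)/ln(1+r)⌉ = ⌈26.209⌉ = 27 payments; the last is $57.94.
Total paid = 26·$275.00 + $57.94 = $7,207.94.
Total interest = total paid − principal = $7,207.94 − $5,590.00 = $1,617.94.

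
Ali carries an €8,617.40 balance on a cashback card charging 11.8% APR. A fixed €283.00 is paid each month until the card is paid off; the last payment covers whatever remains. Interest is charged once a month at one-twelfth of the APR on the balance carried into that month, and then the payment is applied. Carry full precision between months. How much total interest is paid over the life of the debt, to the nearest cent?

Monthly rate r = 11.8%/12 = 0.983333% = 0.00983333.
Payoff takes n = ⌈−ln(1 − rB₀/P)/ln(1+r)⌉ = ⌈36.366⌉ = 37 payments; the last is €104.02.
Total paid = 36·€283.00 + €104.02 = €10,292.02.
Total interest = total paid − principal = €10,292.02 − €8,617.40 = €1,674.62.

€1,674.62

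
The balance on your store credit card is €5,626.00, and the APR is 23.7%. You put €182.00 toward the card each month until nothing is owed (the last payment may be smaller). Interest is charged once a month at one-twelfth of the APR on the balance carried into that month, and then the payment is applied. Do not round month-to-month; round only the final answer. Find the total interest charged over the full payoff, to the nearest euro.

€3,149

Monthly rate r = 23.7%/12 = 1.975% = 0.01975.
Payoff takes n = ⌈−ln(1 − rB₀/P)/ln(1+r)⌉ = ⌈48.213⌉ = 49 payments; the last is €39.07.
Total paid = 48·€182.00 + €39.07 = €8,775.07.
Total interest = total paid − principal = €8,775.07 − €5,626.00 = €3,149.07.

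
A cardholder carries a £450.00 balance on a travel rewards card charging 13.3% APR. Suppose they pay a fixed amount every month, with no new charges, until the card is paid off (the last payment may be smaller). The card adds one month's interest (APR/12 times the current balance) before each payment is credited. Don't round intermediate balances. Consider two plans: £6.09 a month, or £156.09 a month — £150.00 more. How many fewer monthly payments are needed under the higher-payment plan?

Monthly rate r = 13.3%/12 = 1.10833% = 0.0110833.
At £6.09/mo: n = ⌈−ln(1 − rB₀/P)/ln(1+r)⌉ = 156 payments (last £0.33); total interest = total paid − £450.00 = £494.28.
At £156.09/mo: 3 payments (last £147.74); total interest £9.92.
Payments saved = 156 − 3 = 153.

153 fewer payments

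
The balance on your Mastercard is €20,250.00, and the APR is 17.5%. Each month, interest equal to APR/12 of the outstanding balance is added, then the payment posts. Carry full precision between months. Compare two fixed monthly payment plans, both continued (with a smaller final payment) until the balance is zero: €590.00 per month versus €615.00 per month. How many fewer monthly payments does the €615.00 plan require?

2 fewer payments

Monthly rate r = 17.5%/12 = 1.45833% = 0.0145833.
At €590.00/mo: n = ⌈−ln(1 − rB₀/P)/ln(1+r)⌉ = 48 payments (last €560.14); total interest = total paid − €20,250.00 = €8,040.14.
At €615.00/mo: 46 payments (last €118.25); total interest €7,543.25.
Payments saved = 48 − 46 = 2.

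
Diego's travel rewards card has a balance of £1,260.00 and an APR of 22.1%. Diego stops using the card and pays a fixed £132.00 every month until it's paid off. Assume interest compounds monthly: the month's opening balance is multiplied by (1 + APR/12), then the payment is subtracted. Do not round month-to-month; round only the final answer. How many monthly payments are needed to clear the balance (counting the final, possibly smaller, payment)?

11 payments

Monthly rate r = 22.1%/12 = 1.84167% = 0.0184167.
Recurrence: B ← B·(1+r) − £132.00.
Month 1: interest £23.21; balance after payment £1,151.20.
Month 2: interest £21.20; balance after payment £1,040.41.
Closed form: n = −ln(1 − rB₀/P)/ln(1+r) = −ln(0.8242)/ln(1.01842) ≈ 10.594, so the balance reaches zero during payment 11.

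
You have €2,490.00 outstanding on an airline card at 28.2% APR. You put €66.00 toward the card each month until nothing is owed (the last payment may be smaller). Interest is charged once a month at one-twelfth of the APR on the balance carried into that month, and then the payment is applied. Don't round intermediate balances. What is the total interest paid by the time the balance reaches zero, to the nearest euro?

€3,695

Monthly rate r = 28.2%/12 = 2.35% = 0.0235.
Payoff takes n = ⌈−ln(1 − rB₀/P)/ln(1+r)⌉ = ⌈93.712⌉ = 94 payments; the last is €47.15.
Total paid = 93·€66.00 + €47.15 = €6,185.15.
Total interest = total paid − principal = €6,185.15 − €2,490.00 = €3,695.15.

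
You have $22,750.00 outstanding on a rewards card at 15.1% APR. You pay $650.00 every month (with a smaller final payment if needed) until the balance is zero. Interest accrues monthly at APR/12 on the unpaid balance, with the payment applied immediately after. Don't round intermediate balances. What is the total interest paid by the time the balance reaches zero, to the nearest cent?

$7,428.62

Monthly rate r = 15.1%/12 = 1.25833% = 0.0125833.
Payoff takes n = ⌈−ln(1 − rB₀/P)/ln(1+r)⌉ = ⌈46.427⌉ = 47 payments; the last is $278.62.
Total paid = 46·$650.00 + $278.62 = $30,178.62.
Total interest = total paid − principal = $30,178.62 − $22,750.00 = $7,428.62.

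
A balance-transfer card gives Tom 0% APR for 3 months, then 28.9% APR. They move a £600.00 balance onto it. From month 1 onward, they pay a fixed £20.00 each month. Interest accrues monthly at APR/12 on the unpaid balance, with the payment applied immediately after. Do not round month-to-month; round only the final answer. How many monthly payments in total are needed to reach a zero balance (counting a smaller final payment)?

48 months

Promo months 1–3 at r₀ = 0%/12 = 0; months 4+ at r₁ = 28.9%/12 = 0.0240833.
After month 3 (no interest yet): B = £600.00 − 3·£20.00 = £540.00.
Then at r₁ with £20.00/mo: n₂ = −ln(1 − r₁·B/P)/ln(1+r₁) ≈ 44.14 → 45 more payments.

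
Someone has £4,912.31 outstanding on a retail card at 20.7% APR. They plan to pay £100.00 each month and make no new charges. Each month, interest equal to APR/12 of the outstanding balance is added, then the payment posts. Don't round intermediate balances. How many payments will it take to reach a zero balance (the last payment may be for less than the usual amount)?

Monthly rate r = 20.7%/12 = 1.725% = 0.01725.
Recurrence: B ← B·(1+r) − £100.00.
Month 1: interest £84.74; balance after payment £4,897.05.
Month 2: interest £84.47; balance after payment £4,881.52.
Closed form: n = −ln(1 − rB₀/P)/ln(1+r) = −ln(0.15263)/ln(1.01725) ≈ 109.909, so the balance reaches zero during payment 110.

110 payments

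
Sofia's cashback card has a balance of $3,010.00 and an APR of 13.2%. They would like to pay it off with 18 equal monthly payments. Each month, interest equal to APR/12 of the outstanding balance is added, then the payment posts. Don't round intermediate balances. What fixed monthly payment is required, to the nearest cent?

Monthly rate r = 13.2%/12 = 1.1% = 0.011.
Level-payment amortization: P = B₀·r / (1 − (1+r)^(−n)) = 3010.00·0.011 / (1 − 1.011^(−18)).
Denominator 1 − (1+r)^(−18) = 0.178742782.
P = 33.11 / 0.178742782 ≈ 185.24.

$185.24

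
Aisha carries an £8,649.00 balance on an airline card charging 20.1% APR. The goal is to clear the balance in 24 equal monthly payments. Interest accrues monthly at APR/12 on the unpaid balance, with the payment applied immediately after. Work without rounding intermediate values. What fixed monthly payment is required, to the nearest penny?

£440.62

Monthly rate r = 20.1%/12 = 1.675% = 0.01675.
Level-payment amortization: P = B₀·r / (1 − (1+r)^(−n)) = 8649.00·0.01675 / (1 − 1.01675^(−24)).
Denominator 1 − (1+r)^(−24) = 0.32878809.
P = 144.871 / 0.32878809 ≈ 440.62.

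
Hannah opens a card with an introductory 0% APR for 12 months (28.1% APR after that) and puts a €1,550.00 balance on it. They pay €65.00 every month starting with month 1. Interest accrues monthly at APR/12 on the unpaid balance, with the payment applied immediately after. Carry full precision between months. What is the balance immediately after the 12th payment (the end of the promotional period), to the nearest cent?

€770.00

Promo months 1–12 at r₀ = 0%/12 = 0; months 13+ at r₁ = 28.1%/12 = 0.0234167.
After month 12 (no interest yet): B = €1,550.00 − 12·€65.00 = €770.00.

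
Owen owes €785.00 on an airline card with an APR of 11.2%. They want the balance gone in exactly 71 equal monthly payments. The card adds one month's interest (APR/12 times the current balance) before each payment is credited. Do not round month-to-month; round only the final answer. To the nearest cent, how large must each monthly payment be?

Monthly rate r = 11.2%/12 = 0.933333% = 0.00933333.
Level-payment amortization: P = B₀·r / (1 − (1+r)^(−n)) = 785.00·0.00933333 / (1 − 1.00933^(−71)).
Denominator 1 − (1+r)^(−71) = 0.482938435.
P = 7.32667 / 0.482938435 ≈ 15.17.

€15.17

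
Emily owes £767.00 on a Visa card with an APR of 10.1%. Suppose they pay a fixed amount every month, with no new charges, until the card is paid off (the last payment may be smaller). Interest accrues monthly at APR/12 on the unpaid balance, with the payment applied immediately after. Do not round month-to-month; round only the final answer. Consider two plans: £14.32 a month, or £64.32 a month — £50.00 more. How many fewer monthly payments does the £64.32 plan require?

Monthly rate r = 10.1%/12 = 0.841667% = 0.00841667.
At £14.32/mo: n = ⌈−ln(1 − rB₀/P)/ln(1+r)⌉ = 72 payments (last £7.24); total interest = total paid − £767.00 = £256.96.
At £64.32/mo: 13 payments (last £39.90); total interest £44.74.
Payments saved = 72 − 13 = 59.

59 fewer payments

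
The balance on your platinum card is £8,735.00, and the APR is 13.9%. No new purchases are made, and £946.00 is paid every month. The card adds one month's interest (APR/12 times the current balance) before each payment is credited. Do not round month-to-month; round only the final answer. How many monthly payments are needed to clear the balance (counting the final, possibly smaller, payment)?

10 months

Monthly rate r = 13.9%/12 = 1.15833% = 0.0115833.
Recurrence: B ← B·(1+r) − £946.00.
Month 1: interest £101.18; balance after payment £7,890.18.
Month 2: interest £91.39; balance after payment £7,035.58.
Closed form: n = −ln(1 − rB₀/P)/ln(1+r) = −ln(0.89304)/ln(1.01158) ≈ 9.822, so the balance reaches zero during payment 10.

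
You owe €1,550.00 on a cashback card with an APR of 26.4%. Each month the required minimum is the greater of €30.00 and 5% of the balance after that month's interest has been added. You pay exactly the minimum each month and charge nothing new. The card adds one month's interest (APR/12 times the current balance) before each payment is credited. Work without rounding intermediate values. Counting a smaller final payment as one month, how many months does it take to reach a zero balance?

59 months

Monthly rate r = 26.4%/12 = 2.2% = 0.022.
While 5% of the post-interest balance exceeds €30.00, each month B ← (B·(1+r))·(1 − 0.05), i.e. B shrinks by the factor (1+r)·0.95 = 0.9709.
This holds for months 1–33. Entering month 34 the balance is €584.91; 5% of the post-interest balance is now below €30.00, so the flat €30.00 minimum applies from here.
From month 34 a fixed €30.00 at rate r clears €584.91 in 26 more payments. Total: 33 + 26 = 59 months.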